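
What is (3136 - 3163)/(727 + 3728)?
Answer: -1/165 ≈ -0.0060606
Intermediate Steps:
(3136 - 3163)/(727 + 3728) = -27/4455 = -27*1/4455 = -1/165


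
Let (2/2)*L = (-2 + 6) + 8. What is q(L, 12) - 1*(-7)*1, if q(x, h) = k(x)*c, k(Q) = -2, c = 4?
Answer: -1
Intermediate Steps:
L = 12 (L = (-2 + 6) + 8 = 4 + 8 = 12)
q(x, h) = -8 (q(x, h) = -2*4 = -8)
q(L, 12) - 1*(-7)*1 = -8 - 1*(-7)*1 = -8 + 7*1 = -8 + 7 = -1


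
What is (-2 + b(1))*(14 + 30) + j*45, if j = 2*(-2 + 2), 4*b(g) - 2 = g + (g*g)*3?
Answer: -22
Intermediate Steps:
b(g) = ½ + g/4 + 3*g²/4 (b(g) = ½ + (g + (g*g)*3)/4 = ½ + (g + g²*3)/4 = ½ + (g + 3*g²)/4 = ½ + (g/4 + 3*g²/4) = ½ + g/4 + 3*g²/4)
j = 0 (j = 2*0 = 0)
(-2 + b(1))*(14 + 30) + j*45 = (-2 + (½ + (¼)*1 + (¾)*1²))*(14 + 30) + 0*45 = (-2 + (½ + ¼ + (¾)*1))*44 + 0 = (-2 + (½ + ¼ + ¾))*44 + 0 = (-2 + 3/2)*44 + 0 = -½*44 + 0 = -22 + 0 = -22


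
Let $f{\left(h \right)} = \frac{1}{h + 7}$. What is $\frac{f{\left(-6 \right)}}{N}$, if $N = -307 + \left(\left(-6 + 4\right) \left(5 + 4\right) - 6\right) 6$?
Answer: $- \frac{1}{451} \approx -0.0022173$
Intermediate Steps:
$f{\left(h \right)} = \frac{1}{7 + h}$
$N = -451$ ($N = -307 + \left(\left(-2\right) 9 - 6\right) 6 = -307 + \left(-18 - 6\right) 6 = -307 - 144 = -451$)
$\frac{f{\left(-6 \right)}}{N} = \frac{1}{\left(-451\right) \left(7 - 6\right)} = - \frac{1}{451 \cdot 1} = \left(- \frac{1}{451}\right) 1 = - \frac{1}{451}$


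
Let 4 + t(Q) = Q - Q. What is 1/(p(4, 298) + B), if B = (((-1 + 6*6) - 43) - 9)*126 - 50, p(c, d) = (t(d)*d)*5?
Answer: -1/8152 ≈ -0.00012267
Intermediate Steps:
t(Q) = -4 (t(Q) = -4 + (Q - Q) = -4 + 0 = -4)
p(c, d) = -20*d (p(c, d) = -4*d*5 = -20*d)
B = -2192 (B = (((-1 + 36) - 43) - 9)*126 - 50 = ((35 - 43) - 9)*126 - 50 = (-8 - 9)*126 - 50 = -17*126 - 50 = -2142 - 50 = -2192)
1/(p(4, 298) + B) = 1/(-20*298 - 2192) = 1/(-5960 - 2192) = 1/(-8152) = -1/8152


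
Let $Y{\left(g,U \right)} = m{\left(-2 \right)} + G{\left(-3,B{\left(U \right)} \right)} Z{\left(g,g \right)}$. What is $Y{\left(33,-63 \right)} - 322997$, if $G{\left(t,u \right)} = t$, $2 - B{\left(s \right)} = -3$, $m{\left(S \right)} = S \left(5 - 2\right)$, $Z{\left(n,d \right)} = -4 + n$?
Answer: $-323090$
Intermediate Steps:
$m{\left(S \right)} = 3 S$ ($m{\left(S \right)} = S 3 = 3 S$)
$B{\left(s \right)} = 5$ ($B{\left(s \right)} = 2 - -3 = 2 + 3 = 5$)
$Y{\left(g,U \right)} = 6 - 3 g$ ($Y{\left(g,U \right)} = 3 \left(-2\right) - 3 \left(-4 + g\right) = -6 - \left(-12 + 3 g\right) = 6 - 3 g$)
$Y{\left(33,-63 \right)} - 322997 = \left(6 - 99\right) - 322997 = -93 - 322997 = -323090$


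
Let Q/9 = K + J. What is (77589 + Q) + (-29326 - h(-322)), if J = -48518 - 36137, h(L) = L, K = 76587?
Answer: -24027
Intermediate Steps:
J = -84655
Q = -72612 (Q = 9*(76587 - 84655) = 9*(-8068) = -72612)
(77589 + Q) + (-29326 - h(-322)) = (77589 - 72612) + (-29326 - 1*(-322)) = 4977 + (-29326 + 322) = 4977 - 29004 = -24027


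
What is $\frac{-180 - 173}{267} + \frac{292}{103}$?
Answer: $\frac{41605}{27501} \approx 1.5129$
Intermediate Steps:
$\frac{-180 - 173}{267} + \frac{292}{103} = \left(-180 - 173\right) \frac{1}{267} + 292 \cdot \frac{1}{103} = \left(-353\right) \frac{1}{267} + \frac{292}{103} = - \frac{353}{267} + \frac{292}{103} = \frac{41605}{27501}$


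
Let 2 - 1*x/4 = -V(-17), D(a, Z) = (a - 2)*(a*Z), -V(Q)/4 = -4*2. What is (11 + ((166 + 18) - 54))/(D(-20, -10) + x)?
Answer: -141/4264 ≈ -0.033068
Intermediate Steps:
V(Q) = 32 (V(Q) = -(-16)*2 = -4*(-8) = 32)
D(a, Z) = Z*a*(-2 + a) (D(a, Z) = (-2 + a)*(Z*a) = Z*a*(-2 + a))
x = 136 (x = 8 - (-4)*32 = 8 - 4*(-32) = 8 + 128 = 136)
(11 + ((166 + 18) - 54))/(D(-20, -10) + x) = (11 + ((166 + 18) - 54))/(-10*(-20)*(-2 - 20) + 136) = (11 + (184 - 54))/(-10*(-20)*(-22) + 136) = (11 + 130)/(-4400 + 136) = 141/(-4264) = 141*(-1/4264) = -141/4264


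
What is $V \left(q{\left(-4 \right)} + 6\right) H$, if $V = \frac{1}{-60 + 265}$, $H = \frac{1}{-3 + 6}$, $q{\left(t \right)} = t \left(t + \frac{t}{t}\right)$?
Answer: $\frac{6}{205} \approx 0.029268$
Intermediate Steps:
$q{\left(t \right)} = t \left(1 + t\right)$ ($q{\left(t \right)} = t \left(t + 1\right) = t \left(1 + t\right)$)
$H = \frac{1}{3} \approx 0.33333$
$V = \frac{1}{205} \approx 0.0048781$
$V \left(q{\left(-4 \right)} + 6\right) H = \frac{\left(- 4 \left(1 - 4\right) + 6\right) \frac{1}{3}}{205} = \frac{\left(\left(-4\right) \left(-3\right) + 6\right) \frac{1}{3}}{205} = \frac{\left(12 + 6\right) \frac{1}{3}}{205} = \frac{18 \cdot \frac{1}{3}}{205} = \frac{1}{205} \cdot 6 = \frac{6}{205}$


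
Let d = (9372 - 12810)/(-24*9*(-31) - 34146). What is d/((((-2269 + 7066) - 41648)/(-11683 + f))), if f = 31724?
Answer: -3827831/56197775 ≈ -0.068114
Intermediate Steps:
d = 191/1525 (d = -3438/(-216*(-31) - 34146) = -3438/(6696 - 34146) = -3438/(-27450) = -3438*(-1/27450) = 191/1525 ≈ 0.12525)
d/((((-2269 + 7066) - 41648)/(-11683 + f))) = 191/(1525*((((-2269 + 7066) - 41648)/(-11683 + 31724)))) = 191/(1525*(((4797 - 41648)/20041))) = 191/(1525*((-36851*1/20041))) = 191/(1525*(-36851/20041)) = (191/1525)*(-20041/36851) = -3827831/56197775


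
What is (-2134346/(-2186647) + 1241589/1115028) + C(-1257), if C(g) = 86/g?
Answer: 229423928808673/113510481381956 ≈ 2.0212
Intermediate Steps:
(-2134346/(-2186647) + 1241589/1115028) + C(-1257) = (-2134346/(-2186647) + 1241589/1115028) + 86/(-1257) = (-2134346*(-1/2186647) + 1241589*(1/1115028)) + 86*(-1/1257) = (2134346/2186647 + 413863/371676) - 86/1257 = 1698257471257/812724210372 - 86/1257 = 229423928808673/113510481381956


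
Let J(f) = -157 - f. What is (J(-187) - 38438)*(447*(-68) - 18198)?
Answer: 1866398352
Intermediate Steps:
(J(-187) - 38438)*(447*(-68) - 18198) = ((-157 - 1*(-187)) - 38438)*(447*(-68) - 18198) = ((-157 + 187) - 38438)*(-30396 - 18198) = (30 - 38438)*(-48594) = -38408*(-48594) = 1866398352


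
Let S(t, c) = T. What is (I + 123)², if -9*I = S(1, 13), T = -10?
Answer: 1247689/81 ≈ 15404.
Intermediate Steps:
S(t, c) = -10
I = 10/9 (I = -⅑*(-10) = 10/9 ≈ 1.1111)
(I + 123)² = (10/9 + 123)² = (1117/9)² = 1247689/81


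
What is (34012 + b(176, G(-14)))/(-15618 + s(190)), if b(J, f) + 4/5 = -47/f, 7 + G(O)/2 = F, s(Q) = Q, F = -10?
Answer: -5782139/2622760 ≈ -2.2046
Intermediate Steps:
G(O) = -34 (G(O) = -14 + 2*(-10) = -14 - 20 = -34)
b(J, f) = -4/5 - 47/f
(34012 + b(176, G(-14)))/(-15618 + s(190)) = (34012 + (-4/5 - 47/(-34)))/(-15618 + 190) = (34012 + (-4/5 - 47*(-1/34)))/(-15428) = (34012 + (-4/5 + 47/34))*(-1/15428) = (34012 + 99/170)*(-1/15428) = (5782139/170)*(-1/15428) = -5782139/2622760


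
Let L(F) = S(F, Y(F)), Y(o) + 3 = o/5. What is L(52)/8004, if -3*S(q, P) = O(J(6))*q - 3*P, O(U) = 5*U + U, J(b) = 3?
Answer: -1523/40020 ≈ -0.038056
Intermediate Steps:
Y(o) = -3 + o/5
O(U) = 6*U
S(q, P) = P - 6*q (S(q, P) = -((6*3)*q - 3*P)/3 = -(18*q - 3*P)/3 = -(-3*P + 18*q)/3 = P - 6*q)
L(F) = -3 - 29*F/5 (L(F) = (-3 + F/5) - 6*F = -3 - 29*F/5)
L(52)/8004 = (-3 - 29/5*52)/8004 = (-3 - 1508/5)*(1/8004) = -1523/5*1/8004 = -1523/40020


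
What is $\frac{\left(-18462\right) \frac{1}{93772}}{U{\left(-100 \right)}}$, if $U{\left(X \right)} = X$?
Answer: $\frac{543}{275800} \approx 0.0019688$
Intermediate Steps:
$\frac{\left(-18462\right) \frac{1}{93772}}{U{\left(-100 \right)}} = \frac{\left(-18462\right) \frac{1}{93772}}{-100} = \left(-18462\right) \frac{1}{93772} \left(- \frac{1}{100}\right) = \left(- \frac{543}{2758}\right) \left(- \frac{1}{100}\right) = \frac{543}{275800}$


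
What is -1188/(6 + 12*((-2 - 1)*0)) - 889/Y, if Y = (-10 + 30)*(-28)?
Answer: -15713/80 ≈ -196.41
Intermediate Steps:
Y = -560 (Y = 20*(-28) = -560)
-1188/(6 + 12*((-2 - 1)*0)) - 889/Y = -1188/(6 + 12*((-2 - 1)*0)) - 889/(-560) = -1188/(6 + 12*(-3*0)) - 889*(-1/560) = -1188/(6 + 12*0) + 127/80 = -1188/(6 + 0) + 127/80 = -1188/6 + 127/80 = -1188*⅙ + 127/80 = -198 + 127/80 = -15713/80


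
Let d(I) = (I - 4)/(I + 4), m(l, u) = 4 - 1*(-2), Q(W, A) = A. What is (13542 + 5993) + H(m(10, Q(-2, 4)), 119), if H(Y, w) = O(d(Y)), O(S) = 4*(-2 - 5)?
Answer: 19507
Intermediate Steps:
m(l, u) = 6 (m(l, u) = 4 + 2 = 6)
d(I) = (-4 + I)/(4 + I)
O(S) = -28 (O(S) = 4*(-7) = -28)
H(Y, w) = -28
(13542 + 5993) + H(m(10, Q(-2, 4)), 119) = (13542 + 5993) - 28 = 19535 - 28 = 19507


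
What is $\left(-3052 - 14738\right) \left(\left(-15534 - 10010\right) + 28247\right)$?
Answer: $-48086370$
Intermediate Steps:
$\left(-3052 - 14738\right) \left(\left(-15534 - 10010\right) + 28247\right) = - 17790 \left(-25544 + 28247\right) = \left(-17790\right) 2703 = -48086370$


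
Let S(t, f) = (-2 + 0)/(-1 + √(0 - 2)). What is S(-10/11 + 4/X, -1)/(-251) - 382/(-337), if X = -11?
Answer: 286972/253761 - 2*I*√2/753 ≈ 1.1309 - 0.0037562*I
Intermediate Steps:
S(t, f) = -2/(-1 + I*√2) (S(t, f) = -2/(-1 + √(-2)) = -2/(-1 + I*√2))
S(-10/11 + 4/X, -1)/(-251) - 382/(-337) = (⅔ + 2*I*√2/3)/(-251) - 382/(-337) = (⅔ + 2*I*√2/3)*(-1/251) - 382*(-1/337) = (-2/753 - 2*I*√2/753) + 382/337 = 286972/253761 - 2*I*√2/753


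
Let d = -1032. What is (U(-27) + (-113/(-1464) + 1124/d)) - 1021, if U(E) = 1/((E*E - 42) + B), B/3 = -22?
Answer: -13317882295/13031064 ≈ -1022.0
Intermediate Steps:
B = -66 (B = 3*(-22) = -66)
U(E) = 1/(-108 + E²) (U(E) = 1/((E*E - 42) - 66) = 1/((E² - 42) - 66) = 1/((-42 + E²) - 66) = 1/(-108 + E²))
(U(-27) + (-113/(-1464) + 1124/d)) - 1021 = (1/(-108 + (-27)²) + (-113/(-1464) + 1124/(-1032))) - 1021 = (1/(-108 + 729) + (-113*(-1/1464) + 1124*(-1/1032))) - 1021 = (1/621 + (113/1464 - 281/258)) - 1021 = (1/621 - 21235/20984) - 1021 = -13165951/13031064 - 1021 = -13317882295/13031064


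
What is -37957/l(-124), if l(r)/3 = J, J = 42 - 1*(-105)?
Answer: -37957/441 ≈ -86.070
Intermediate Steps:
J = 147 (J = 42 + 105 = 147)
l(r) = 441 (l(r) = 3*147 = 441)
-37957/l(-124) = -37957/441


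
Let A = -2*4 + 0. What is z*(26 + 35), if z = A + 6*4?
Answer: 976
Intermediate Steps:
A = -8 (A = -8 + 0 = -8)
z = 16 (z = -8 + 6*4 = -8 + 24 = 16)
z*(26 + 35) = 16*(26 + 35) = 16*61 = 976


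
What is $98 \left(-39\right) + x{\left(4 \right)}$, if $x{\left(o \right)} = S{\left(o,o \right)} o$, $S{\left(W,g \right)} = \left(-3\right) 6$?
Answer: $-3894$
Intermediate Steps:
$S{\left(W,g \right)} = -18$
$x{\left(o \right)} = - 18 o$
$98 \left(-39\right) + x{\left(4 \right)} = 98 \left(-39\right) - 72 = -3822 - 72 = -3894$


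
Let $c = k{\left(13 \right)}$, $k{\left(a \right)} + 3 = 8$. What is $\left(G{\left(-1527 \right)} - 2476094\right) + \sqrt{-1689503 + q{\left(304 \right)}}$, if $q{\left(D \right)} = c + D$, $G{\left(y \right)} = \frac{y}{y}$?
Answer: $-2476093 + i \sqrt{1689194} \approx -2.4761 \cdot 10^{6} + 1299.7 i$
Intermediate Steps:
$G{\left(y \right)} = 1$
$k{\left(a \right)} = 5$ ($k{\left(a \right)} = -3 + 8 = 5$)
$c = 5$
$q{\left(D \right)} = 5 + D$
$\left(G{\left(-1527 \right)} - 2476094\right) + \sqrt{-1689503 + q{\left(304 \right)}} = \left(1 - 2476094\right) + \sqrt{-1689503 + \left(5 + 304\right)} = -2476093 + \sqrt{-1689503 + 309} = -2476093 + \sqrt{-1689194} = -2476093 + i \sqrt{1689194}$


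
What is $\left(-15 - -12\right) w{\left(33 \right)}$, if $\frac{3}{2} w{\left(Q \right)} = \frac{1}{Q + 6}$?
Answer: $- \frac{2}{39} \approx -0.051282$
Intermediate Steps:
$w{\left(Q \right)} = \frac{2}{3 \left(6 + Q\right)}$ ($w{\left(Q \right)} = \frac{2}{3 \left(Q + 6\right)} = \frac{2}{3 \left(6 + Q\right)}$)
$\left(-15 - -12\right) w{\left(33 \right)} = \left(-15 - -12\right) \frac{2}{3 \left(6 + 33\right)} = \left(-15 + 12\right) \frac{2}{3 \cdot 39} = - 3 \cdot \frac{2}{3} \cdot \frac{1}{39} = \left(-3\right) \frac{2}{117} = - \frac{2}{39}$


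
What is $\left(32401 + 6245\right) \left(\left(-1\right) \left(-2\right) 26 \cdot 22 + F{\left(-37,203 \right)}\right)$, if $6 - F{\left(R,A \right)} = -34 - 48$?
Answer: $47611872$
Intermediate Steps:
$F{\left(R,A \right)} = 88$ ($F{\left(R,A \right)} = 6 - \left(-34 - 48\right) = 6 - -82 = 6 + 82 = 88$)
$\left(32401 + 6245\right) \left(\left(-1\right) \left(-2\right) 26 \cdot 22 + F{\left(-37,203 \right)}\right) = \left(32401 + 6245\right) \left(\left(-1\right) \left(-2\right) 26 \cdot 22 + 88\right) = 38646 \left(2 \cdot 26 \cdot 22 + 88\right) = 38646 \left(52 \cdot 22 + 88\right) = 38646 \left(1144 + 88\right) = 38646 \cdot 1232 = 47611872$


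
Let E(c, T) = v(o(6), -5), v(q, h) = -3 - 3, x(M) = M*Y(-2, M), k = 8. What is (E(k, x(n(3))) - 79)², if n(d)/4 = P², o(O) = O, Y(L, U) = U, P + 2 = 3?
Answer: 7225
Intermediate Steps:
P = 1 (P = -2 + 3 = 1)
n(d) = 4 (n(d) = 4*1² = 4*1 = 4)
x(M) = M² (x(M) = M*M = M²)
v(q, h) = -6
E(c, T) = -6
(E(k, x(n(3))) - 79)² = (-6 - 79)² = (-85)² = 7225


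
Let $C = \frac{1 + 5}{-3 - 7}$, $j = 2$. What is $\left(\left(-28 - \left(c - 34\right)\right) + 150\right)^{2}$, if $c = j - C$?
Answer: $\frac{588289}{25} \approx 23532.0$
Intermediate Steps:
$C = - \frac{3}{5}$ ($C = \frac{6}{-10} = 6 \left(- \frac{1}{10}\right) = - \frac{3}{5} \approx -0.6$)
$c = \frac{13}{5}$ ($c = 2 - - \frac{3}{5} = 2 + \frac{3}{5} = \frac{13}{5} \approx 2.6$)
$\left(\left(-28 - \left(c - 34\right)\right) + 150\right)^{2} = \left(\left(-28 - \left(\frac{13}{5} - 34\right)\right) + 150\right)^{2} = \left(\left(-28 - - \frac{157}{5}\right) + 150\right)^{2} = \left(\left(-28 + \frac{157}{5}\right) + 150\right)^{2} = \left(\frac{17}{5} + 150\right)^{2} = \left(\frac{767}{5}\right)^{2} = \frac{588289}{25}$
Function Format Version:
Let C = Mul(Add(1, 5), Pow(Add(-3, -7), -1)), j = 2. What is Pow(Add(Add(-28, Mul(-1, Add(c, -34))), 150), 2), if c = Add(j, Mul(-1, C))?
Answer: Rational(588289, 25) ≈ 23532.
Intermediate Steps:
C = Rational(-3, 5) (C = Mul(6, Pow(-10, -1)) = Mul(6, Rational(-1, 10)) = Rational(-3, 5) ≈ -0.60000)
c = Rational(13, 5) (c = Add(2, Mul(-1, Rational(-3, 5))) = Add(2, Rational(3, 5)) = Rational(13, 5) ≈ 2.6000)
Pow(Add(Add(-28, Mul(-1, Add(c, -34))), 150), 2) = Pow(Add(Add(-28, Mul(-1, Add(Rational(13, 5), -34))), 150), 2) = Pow(Add(Add(-28, Mul(-1, Rational(-157, 5))), 150), 2) = Pow(Add(Add(-28, Rational(157, 5)), 150), 2) = Pow(Add(Rational(17, 5), 150), 2) = Pow(Rational(767, 5), 2) = Rational(588289, 25)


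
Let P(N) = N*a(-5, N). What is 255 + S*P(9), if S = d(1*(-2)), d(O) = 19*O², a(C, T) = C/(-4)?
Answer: 1110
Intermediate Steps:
a(C, T) = -C/4 (a(C, T) = C*(-¼) = -C/4)
P(N) = 5*N/4 (P(N) = N*(-¼*(-5)) = N*(5/4) = 5*N/4)
S = 76 (S = 19*(1*(-2))² = 19*(-2)² = 19*4 = 76)
255 + S*P(9) = 255 + 76*((5/4)*9) = 255 + 76*(45/4) = 255 + 855 = 1110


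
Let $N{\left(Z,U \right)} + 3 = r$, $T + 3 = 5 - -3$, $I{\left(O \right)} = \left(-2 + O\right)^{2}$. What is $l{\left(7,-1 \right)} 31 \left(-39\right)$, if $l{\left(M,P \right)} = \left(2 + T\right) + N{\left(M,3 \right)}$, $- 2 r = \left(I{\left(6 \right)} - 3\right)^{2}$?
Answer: $\frac{194649}{2} \approx 97325.0$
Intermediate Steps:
$T = 5$ ($T = -3 + \left(5 - -3\right) = -3 + \left(5 + 3\right) = -3 + 8 = 5$)
$r = - \frac{169}{2}$ ($r = - \frac{\left(\left(-2 + 6\right)^{2} - 3\right)^{2}}{2} = - \frac{\left(4^{2} - 3\right)^{2}}{2} = - \frac{\left(16 - 3\right)^{2}}{2} = - \frac{13^{2}}{2} = \left(- \frac{1}{2}\right) 169 = - \frac{169}{2} \approx -84.5$)
$N{\left(Z,U \right)} = - \frac{175}{2}$ ($N{\left(Z,U \right)} = -3 - \frac{169}{2} = - \frac{175}{2}$)
$l{\left(M,P \right)} = - \frac{161}{2}$ ($l{\left(M,P \right)} = \left(2 + 5\right) - \frac{175}{2} = 7 - \frac{175}{2} = - \frac{161}{2}$)
$l{\left(7,-1 \right)} 31 \left(-39\right) = \left(- \frac{161}{2}\right) 31 \left(-39\right) = \left(- \frac{4991}{2}\right) \left(-39\right) = \frac{194649}{2}$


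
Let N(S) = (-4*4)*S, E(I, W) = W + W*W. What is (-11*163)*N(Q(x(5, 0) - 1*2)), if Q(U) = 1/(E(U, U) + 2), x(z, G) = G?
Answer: 7172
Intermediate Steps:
E(I, W) = W + W**2
Q(U) = 1/(2 + U*(1 + U)) (Q(U) = 1/(U*(1 + U) + 2) = 1/(2 + U*(1 + U)))
N(S) = -16*S
(-11*163)*N(Q(x(5, 0) - 1*2)) = (-11*163)*(-16/(2 + (0 - 1*2)*(1 + (0 - 1*2)))) = -(-28688)/(2 + (0 - 2)*(1 + (0 - 2))) = -(-28688)/(2 - 2*(1 - 2)) = -(-28688)/(2 - 2*(-1)) = -(-28688)/(2 + 2) = -(-28688)/4 = -1793*(-4) = 7172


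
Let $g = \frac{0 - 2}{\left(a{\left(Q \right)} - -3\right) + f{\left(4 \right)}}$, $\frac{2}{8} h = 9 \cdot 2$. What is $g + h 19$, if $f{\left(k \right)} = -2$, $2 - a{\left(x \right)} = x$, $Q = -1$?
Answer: $\frac{2735}{2} \approx 1367.5$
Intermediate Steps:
$a{\left(x \right)} = 2 - x$
$h = 72$ ($h = 4 \cdot 9 \cdot 2 = 4 \cdot 18 = 72$)
$g = - \frac{1}{2}$ ($g = \frac{0 - 2}{\left(\left(2 - -1\right) - -3\right) - 2} = - \frac{2}{\left(\left(2 + 1\right) + 3\right) - 2} = - \frac{2}{\left(3 + 3\right) - 2} = - \frac{2}{6 - 2} = - \frac{2}{4} = \left(-2\right) \frac{1}{4} = - \frac{1}{2} \approx -0.5$)
$g + h 19 = - \frac{1}{2} + 72 \cdot 19 = - \frac{1}{2} + 1368 = \frac{2735}{2}$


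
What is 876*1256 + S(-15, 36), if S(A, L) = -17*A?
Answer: 1100511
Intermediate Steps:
876*1256 + S(-15, 36) = 876*1256 - 17*(-15) = 1100256 + 255 = 1100511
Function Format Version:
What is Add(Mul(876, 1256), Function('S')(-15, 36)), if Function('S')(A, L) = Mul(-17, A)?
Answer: 1100511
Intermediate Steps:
Add(Mul(876, 1256), Function('S')(-15, 36)) = Add(Mul(876, 1256), Mul(-17, -15)) = Add(1100256, 255) = 1100511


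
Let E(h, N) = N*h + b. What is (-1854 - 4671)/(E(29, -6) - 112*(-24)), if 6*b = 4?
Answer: -19575/7544 ≈ -2.5948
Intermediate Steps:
b = ⅔ (b = (⅙)*4 = ⅔ ≈ 0.66667)
E(h, N) = ⅔ + N*h (E(h, N) = N*h + ⅔ = ⅔ + N*h)
(-1854 - 4671)/(E(29, -6) - 112*(-24)) = (-1854 - 4671)/((⅔ - 6*29) - 112*(-24)) = -6525/((⅔ - 174) + 2688) = -6525/(-520/3 + 2688) = -6525/7544/3 = -6525*3/7544 = -19575/7544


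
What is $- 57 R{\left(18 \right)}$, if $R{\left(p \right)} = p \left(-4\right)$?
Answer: $4104$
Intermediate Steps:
$R{\left(p \right)} = - 4 p$
$- 57 R{\left(18 \right)} = - 57 \left(\left(-4\right) 18\right) = \left(-57\right) \left(-72\right) = 4104$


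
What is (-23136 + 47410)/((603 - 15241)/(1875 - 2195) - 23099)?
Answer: -3883840/3688521 ≈ -1.0530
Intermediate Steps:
(-23136 + 47410)/((603 - 15241)/(1875 - 2195) - 23099) = 24274/(-14638/(-320) - 23099) = 24274/(-14638*(-1/320) - 23099) = 24274/(7319/160 - 23099) = 24274/(-3688521/160) = 24274*(-160/3688521) = -3883840/3688521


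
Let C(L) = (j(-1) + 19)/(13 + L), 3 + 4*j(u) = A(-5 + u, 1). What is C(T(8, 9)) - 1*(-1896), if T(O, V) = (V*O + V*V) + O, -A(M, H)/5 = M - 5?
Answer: 164968/87 ≈ 1896.2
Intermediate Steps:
A(M, H) = 25 - 5*M (A(M, H) = -5*(M - 5) = -5*(-5 + M) = 25 - 5*M)
T(O, V) = O + V² + O*V (T(O, V) = (O*V + V²) + O = (V² + O*V) + O = O + V² + O*V)
j(u) = 47/4 - 5*u/4 (j(u) = -¾ + (25 - 5*(-5 + u))/4 = -¾ + (25 + (25 - 5*u))/4 = -¾ + (50 - 5*u)/4 = -¾ + (25/2 - 5*u/4) = 47/4 - 5*u/4)
C(L) = 32/(13 + L) (C(L) = ((47/4 - 5/4*(-1)) + 19)/(13 + L) = ((47/4 + 5/4) + 19)/(13 + L) = (13 + 19)/(13 + L) = 32/(13 + L))
C(T(8, 9)) - 1*(-1896) = 32/(13 + (8 + 9² + 8*9)) - 1*(-1896) = 32/(13 + (8 + 81 + 72)) + 1896 = 32/(13 + 161) + 1896 = 32/174 + 1896 = 32*(1/174) + 1896 = 16/87 + 1896 = 164968/87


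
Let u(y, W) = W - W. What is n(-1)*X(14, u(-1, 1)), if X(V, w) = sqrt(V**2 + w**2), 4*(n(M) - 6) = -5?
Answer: 133/2 ≈ 66.500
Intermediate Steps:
u(y, W) = 0
n(M) = 19/4 (n(M) = 6 + (1/4)*(-5) = 6 - 5/4 = 19/4)
n(-1)*X(14, u(-1, 1)) = 19*sqrt(14**2 + 0**2)/4 = 19*sqrt(196 + 0)/4 = 19*sqrt(196)/4 = (19/4)*14 = 133/2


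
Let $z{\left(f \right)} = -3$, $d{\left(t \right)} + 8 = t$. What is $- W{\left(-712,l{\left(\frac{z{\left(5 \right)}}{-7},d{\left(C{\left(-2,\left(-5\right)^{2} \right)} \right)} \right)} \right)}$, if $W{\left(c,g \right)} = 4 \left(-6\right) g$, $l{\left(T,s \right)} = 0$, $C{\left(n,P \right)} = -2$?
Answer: $0$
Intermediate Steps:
$d{\left(t \right)} = -8 + t$
$W{\left(c,g \right)} = - 24 g$
$- W{\left(-712,l{\left(\frac{z{\left(5 \right)}}{-7},d{\left(C{\left(-2,\left(-5\right)^{2} \right)} \right)} \right)} \right)} = - \left(-24\right) 0 = \left(-1\right) 0 = 0$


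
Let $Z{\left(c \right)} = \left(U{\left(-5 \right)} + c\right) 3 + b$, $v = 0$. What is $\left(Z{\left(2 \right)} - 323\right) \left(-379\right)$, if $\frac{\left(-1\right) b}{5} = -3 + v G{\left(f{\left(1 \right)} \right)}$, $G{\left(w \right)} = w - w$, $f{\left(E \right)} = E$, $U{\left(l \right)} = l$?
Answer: $120143$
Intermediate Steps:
$G{\left(w \right)} = 0$
$b = 15$ ($b = - 5 \left(-3 + 0 \cdot 0\right) = - 5 \left(-3 + 0\right) = \left(-5\right) \left(-3\right) = 15$)
$Z{\left(c \right)} = 3 c$ ($Z{\left(c \right)} = \left(-5 + c\right) 3 + 15 = \left(-15 + 3 c\right) + 15 = 3 c$)
$\left(Z{\left(2 \right)} - 323\right) \left(-379\right) = \left(3 \cdot 2 - 323\right) \left(-379\right) = \left(6 - 323\right) \left(-379\right) = \left(-317\right) \left(-379\right) = 120143$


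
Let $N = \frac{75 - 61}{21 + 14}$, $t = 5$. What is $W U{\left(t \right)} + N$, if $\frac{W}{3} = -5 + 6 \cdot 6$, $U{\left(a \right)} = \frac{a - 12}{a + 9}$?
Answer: $- \frac{461}{10} \approx -46.1$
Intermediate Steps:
$U{\left(a \right)} = \frac{-12 + a}{9 + a}$
$N = \frac{2}{5}$ ($N = \frac{14}{35} = 14 \cdot \frac{1}{35} = \frac{2}{5} \approx 0.4$)
$W = 93$ ($W = 3 \left(-5 + 6 \cdot 6\right) = 3 \left(-5 + 36\right) = 3 \cdot 31 = 93$)
$W U{\left(t \right)} + N = 93 \frac{-12 + 5}{9 + 5} + \frac{2}{5} = 93 \cdot \frac{1}{14} \left(-7\right) + \frac{2}{5} = 93 \left(- \frac{1}{2}\right) + \frac{2}{5} = - \frac{93}{2} + \frac{2}{5} = - \frac{461}{10}$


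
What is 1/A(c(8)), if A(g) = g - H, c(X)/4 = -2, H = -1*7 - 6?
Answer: 1/5 ≈ 0.20000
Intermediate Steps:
H = -13 (H = -7 - 6 = -13)
c(X) = -8 (c(X) = 4*(-2) = -8)
A(g) = 13 + g (A(g) = g - 1*(-13) = g + 13 = 13 + g)
1/A(c(8)) = 1/(13 - 8) = 1/5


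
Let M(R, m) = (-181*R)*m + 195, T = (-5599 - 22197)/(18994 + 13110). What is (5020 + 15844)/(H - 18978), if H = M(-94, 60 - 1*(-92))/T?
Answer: -18122992/2611213315 ≈ -0.0069404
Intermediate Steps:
T = -6949/8026 (T = -27796/32104 = -27796*1/32104 = -6949/8026 ≈ -0.86581)
M(R, m) = 195 - 181*R*m (M(R, m) = -181*R*m + 195 = 195 - 181*R*m)
H = -20757828398/6949 (H = (195 - 181*(-94)*(60 - 1*(-92)))/(-6949/8026) = (195 - 181*(-94)*(60 + 92))*(-8026/6949) = (195 - 181*(-94)*152)*(-8026/6949) = (195 + 2586128)*(-8026/6949) = 2586323*(-8026/6949) = -20757828398/6949 ≈ -2.9872e+6)
(5020 + 15844)/(H - 18978) = (5020 + 15844)/(-20757828398/6949 - 18978) = 20864/(-20889706520/6949) = 20864*(-6949/20889706520) = -18122992/2611213315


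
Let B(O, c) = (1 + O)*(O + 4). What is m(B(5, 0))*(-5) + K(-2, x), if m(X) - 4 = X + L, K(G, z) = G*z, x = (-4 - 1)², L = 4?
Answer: -360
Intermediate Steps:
B(O, c) = (1 + O)*(4 + O)
x = 25 (x = (-5)² = 25)
m(X) = 8 + X (m(X) = 4 + (X + 4) = 4 + (4 + X) = 8 + X)
m(B(5, 0))*(-5) + K(-2, x) = (8 + (4 + 5² + 5*5))*(-5) - 2*25 = (8 + (4 + 25 + 25))*(-5) - 50 = (8 + 54)*(-5) - 50 = 62*(-5) - 50 = -310 - 50 = -360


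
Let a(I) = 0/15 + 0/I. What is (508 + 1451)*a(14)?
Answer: 0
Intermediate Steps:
a(I) = 0 (a(I) = 0*(1/15) + 0 = 0 + 0 = 0)
(508 + 1451)*a(14) = (508 + 1451)*0 = 1959*0 = 0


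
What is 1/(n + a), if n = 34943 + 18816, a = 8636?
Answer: 1/62395 ≈ 1.6027e-5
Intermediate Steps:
n = 53759
1/(n + a) = 1/(53759 + 8636) = 1/62395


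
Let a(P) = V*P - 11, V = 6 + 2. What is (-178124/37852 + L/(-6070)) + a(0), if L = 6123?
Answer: -960089629/57440410 ≈ -16.715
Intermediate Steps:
V = 8
a(P) = -11 + 8*P (a(P) = 8*P - 11 = -11 + 8*P)
(-178124/37852 + L/(-6070)) + a(0) = (-178124/37852 + 6123/(-6070)) + (-11 + 8*0) = (-178124*1/37852 + 6123*(-1/6070)) + (-11 + 0) = (-44531/9463 - 6123/6070) - 11 = -328245119/57440410 - 11 = -960089629/57440410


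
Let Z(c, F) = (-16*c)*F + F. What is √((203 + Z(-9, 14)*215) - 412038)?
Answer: 3*√2735 ≈ 156.89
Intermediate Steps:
Z(c, F) = F - 16*F*c (Z(c, F) = -16*F*c + F = F - 16*F*c)
√((203 + Z(-9, 14)*215) - 412038) = √((203 + (14*(1 - 16*(-9)))*215) - 412038) = √((203 + (14*(1 + 144))*215) - 412038) = √((203 + (14*145)*215) - 412038) = √((203 + 2030*215) - 412038) = √((203 + 436450) - 412038) = √(436653 - 412038) = √24615 = 3*√2735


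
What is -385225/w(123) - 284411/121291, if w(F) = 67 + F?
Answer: -492403827/242582 ≈ -2029.8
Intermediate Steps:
-385225/w(123) - 284411/121291 = -385225/(67 + 123) - 284411/121291 = -385225/190 - 284411*1/121291 = -385225*1/190 - 284411/121291 = -4055/2 - 284411/121291 = -492403827/242582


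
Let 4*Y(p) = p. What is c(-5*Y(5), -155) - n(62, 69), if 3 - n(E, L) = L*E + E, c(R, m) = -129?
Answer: 4208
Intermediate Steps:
Y(p) = p/4
n(E, L) = 3 - E - E*L (n(E, L) = 3 - (L*E + E) = 3 - (E*L + E) = 3 - (E + E*L) = 3 + (-E - E*L) = 3 - E - E*L)
c(-5*Y(5), -155) - n(62, 69) = -129 - (3 - 1*62 - 1*62*69) = -129 - (3 - 62 - 4278) = -129 - 1*(-4337) = -129 + 4337 = 4208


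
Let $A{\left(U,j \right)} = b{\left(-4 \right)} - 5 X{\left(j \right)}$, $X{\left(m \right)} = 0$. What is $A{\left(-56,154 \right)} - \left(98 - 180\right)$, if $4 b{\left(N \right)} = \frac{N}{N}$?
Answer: $\frac{329}{4} \approx 82.25$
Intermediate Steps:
$b{\left(N \right)} = \frac{1}{4}$ ($b{\left(N \right)} = \frac{N \frac{1}{N}}{4} = \frac{1}{4} \cdot 1 = \frac{1}{4}$)
$A{\left(U,j \right)} = \frac{1}{4}$ ($A{\left(U,j \right)} = \frac{1}{4} - 0 = \frac{1}{4} + 0 = \frac{1}{4}$)
$A{\left(-56,154 \right)} - \left(98 - 180\right) = \frac{1}{4} - \left(98 - 180\right) = \frac{1}{4} - -82 = \frac{1}{4} + 82 = \frac{329}{4}$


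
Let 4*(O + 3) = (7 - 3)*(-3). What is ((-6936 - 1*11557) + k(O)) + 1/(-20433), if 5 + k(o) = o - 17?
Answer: -378439594/20433 ≈ -18521.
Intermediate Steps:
O = -6 (O = -3 + ((7 - 3)*(-3))/4 = -3 + (4*(-3))/4 = -3 + (1/4)*(-12) = -3 - 3 = -6)
k(o) = -22 + o (k(o) = -5 + (o - 17) = -5 + (-17 + o) = -22 + o)
((-6936 - 1*11557) + k(O)) + 1/(-20433) = ((-6936 - 1*11557) + (-22 - 6)) + 1/(-20433) = ((-6936 - 11557) - 28) - 1/20433 = (-18493 - 28) - 1/20433 = -18521 - 1/20433 = -378439594/20433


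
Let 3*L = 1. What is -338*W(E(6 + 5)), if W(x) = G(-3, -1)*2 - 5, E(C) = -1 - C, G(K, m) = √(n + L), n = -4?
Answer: 1690 - 676*I*√33/3 ≈ 1690.0 - 1294.4*I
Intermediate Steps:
L = ⅓ (L = (⅓)*1 = ⅓ ≈ 0.33333)
G(K, m) = I*√33/3 (G(K, m) = √(-4 + ⅓) = √(-11/3) = I*√33/3)
W(x) = -5 + 2*I*√33/3 (W(x) = (I*√33/3)*2 - 5 = 2*I*√33/3 - 5 = -5 + 2*I*√33/3)
-338*W(E(6 + 5)) = -338*(-5 + 2*I*√33/3) = 1690 - 676*I*√33/3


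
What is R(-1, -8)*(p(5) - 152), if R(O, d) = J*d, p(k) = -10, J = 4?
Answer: 5184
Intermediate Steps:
R(O, d) = 4*d
R(-1, -8)*(p(5) - 152) = (4*(-8))*(-10 - 152) = -32*(-162) = 5184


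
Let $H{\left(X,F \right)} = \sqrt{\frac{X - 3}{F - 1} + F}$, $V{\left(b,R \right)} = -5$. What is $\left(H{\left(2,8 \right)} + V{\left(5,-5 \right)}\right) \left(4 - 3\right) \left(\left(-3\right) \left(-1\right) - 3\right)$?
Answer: $0$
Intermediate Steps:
$H{\left(X,F \right)} = \sqrt{F + \frac{-3 + X}{-1 + F}}$ ($H{\left(X,F \right)} = \sqrt{\frac{-3 + X}{-1 + F} + F} = \sqrt{F + \frac{-3 + X}{-1 + F}}$)
$\left(H{\left(2,8 \right)} + V{\left(5,-5 \right)}\right) \left(4 - 3\right) \left(\left(-3\right) \left(-1\right) - 3\right) = \left(\sqrt{\frac{-3 + 2 + 8 \left(-1 + 8\right)}{-1 + 8}} - 5\right) \left(4 - 3\right) \left(\left(-3\right) \left(-1\right) - 3\right) = \left(\sqrt{\frac{-3 + 2 + 8 \cdot 7}{7}} - 5\right) 1 \left(3 - 3\right) = \left(\sqrt{\frac{-3 + 2 + 56}{7}} - 5\right) 1 \cdot 0 = \left(\sqrt{\frac{1}{7} \cdot 55} - 5\right) 0 = \left(\sqrt{\frac{55}{7}} - 5\right) 0 = \left(\frac{\sqrt{385}}{7} - 5\right) 0 = \left(-5 + \frac{\sqrt{385}}{7}\right) 0 = 0$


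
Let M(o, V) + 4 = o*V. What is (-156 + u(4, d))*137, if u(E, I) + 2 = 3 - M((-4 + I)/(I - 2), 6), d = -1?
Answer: -22057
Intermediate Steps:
M(o, V) = -4 + V*o (M(o, V) = -4 + o*V = -4 + V*o)
u(E, I) = 5 - 6*(-4 + I)/(-2 + I) (u(E, I) = -2 + (3 - (-4 + 6*((-4 + I)/(I - 2)))) = -2 + (3 - (-4 + 6*((-4 + I)/(-2 + I)))) = -2 + (3 - (-4 + 6*(-4 + I)/(-2 + I))) = -2 + (3 + (4 - 6*(-4 + I)/(-2 + I))) = -2 + (7 - 6*(-4 + I)/(-2 + I)) = 5 - 6*(-4 + I)/(-2 + I))
(-156 + u(4, d))*137 = (-156 + (14 - 1*(-1))/(-2 - 1))*137 = (-156 + (14 + 1)/(-3))*137 = (-156 - ⅓*15)*137 = (-156 - 5)*137 = -161*137 = -22057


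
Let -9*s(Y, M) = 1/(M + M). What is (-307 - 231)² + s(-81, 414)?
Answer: 2156936687/7452 ≈ 2.8944e+5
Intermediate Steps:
s(Y, M) = -1/(18*M) (s(Y, M) = -1/(9*(M + M)) = -1/(2*M)/9 = -1/(18*M))
(-307 - 231)² + s(-81, 414) = (-307 - 231)² - 1/18/414 = (-538)² - 1/18*1/414 = 289444 - 1/7452 = 2156936687/7452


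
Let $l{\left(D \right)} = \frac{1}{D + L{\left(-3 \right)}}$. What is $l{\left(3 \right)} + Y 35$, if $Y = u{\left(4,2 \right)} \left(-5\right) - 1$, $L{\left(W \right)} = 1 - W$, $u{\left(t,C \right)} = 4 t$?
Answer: $- \frac{19844}{7} \approx -2834.9$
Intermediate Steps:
$Y = -81$ ($Y = 4 \cdot 4 \left(-5\right) - 1 = 16 \left(-5\right) - 1 = -80 - 1 = -81$)
$l{\left(D \right)} = \frac{1}{4 + D}$ ($l{\left(D \right)} = \frac{1}{D + \left(1 - -3\right)} = \frac{1}{D + \left(1 + 3\right)} = \frac{1}{D + 4} = \frac{1}{4 + D}$)
$l{\left(3 \right)} + Y 35 = \frac{1}{4 + 3} - 2835 = \frac{1}{7} - 2835 = - \frac{19844}{7}$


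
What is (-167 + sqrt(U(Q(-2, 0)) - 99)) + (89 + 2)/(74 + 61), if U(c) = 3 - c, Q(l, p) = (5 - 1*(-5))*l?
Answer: -22454/135 + 2*I*sqrt(19) ≈ -166.33 + 8.7178*I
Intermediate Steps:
Q(l, p) = 10*l (Q(l, p) = (5 + 5)*l = 10*l)
(-167 + sqrt(U(Q(-2, 0)) - 99)) + (89 + 2)/(74 + 61) = (-167 + sqrt((3 - 10*(-2)) - 99)) + (89 + 2)/(74 + 61) = (-167 + sqrt((3 - 1*(-20)) - 99)) + 91/135 = (-167 + sqrt((3 + 20) - 99)) + 91*(1/135) = (-167 + sqrt(23 - 99)) + 91/135 = (-167 + sqrt(-76)) + 91/135 = (-167 + 2*I*sqrt(19)) + 91/135 = -22454/135 + 2*I*sqrt(19)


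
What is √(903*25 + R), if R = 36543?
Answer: √59118 ≈ 243.14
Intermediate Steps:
√(903*25 + R) = √(903*25 + 36543) = √(22575 + 36543) = √59118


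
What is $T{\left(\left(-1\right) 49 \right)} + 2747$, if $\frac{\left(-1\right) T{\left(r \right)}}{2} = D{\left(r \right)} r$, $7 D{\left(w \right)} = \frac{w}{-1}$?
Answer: $3433$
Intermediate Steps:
$D{\left(w \right)} = - \frac{w}{7}$ ($D{\left(w \right)} = \frac{w \frac{1}{-1}}{7} = \frac{w \left(-1\right)}{7} = \frac{\left(-1\right) w}{7} = - \frac{w}{7}$)
$T{\left(r \right)} = \frac{2 r^{2}}{7}$ ($T{\left(r \right)} = - 2 - \frac{r}{7} r = - 2 \left(- \frac{r^{2}}{7}\right) = \frac{2 r^{2}}{7}$)
$T{\left(\left(-1\right) 49 \right)} + 2747 = \frac{2 \left(\left(-1\right) 49\right)^{2}}{7} + 2747 = \frac{2 \left(-49\right)^{2}}{7} + 2747 = \frac{2}{7} \cdot 2401 + 2747 = 686 + 2747 = 3433$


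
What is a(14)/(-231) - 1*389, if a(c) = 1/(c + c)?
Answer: -2516053/6468 ≈ -389.00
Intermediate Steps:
a(c) = 1/(2*c)
a(14)/(-231) - 1*389 = ((1/2)/14)/(-231) - 1*389 = ((1/2)*(1/14))*(-1/231) - 389 = (1/28)*(-1/231) - 389 = -1/6468 - 389 = -2516053/6468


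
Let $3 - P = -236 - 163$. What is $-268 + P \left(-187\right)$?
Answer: $-75442$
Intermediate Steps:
$P = 402$ ($P = 3 - \left(-236 - 163\right) = 3 - -399 = 3 + 399 = 402$)
$-268 + P \left(-187\right) = -268 + 402 \left(-187\right) = -268 - 75174 = -75442$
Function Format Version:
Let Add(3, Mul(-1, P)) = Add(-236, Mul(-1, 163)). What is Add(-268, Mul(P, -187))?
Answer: -75442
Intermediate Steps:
P = 402 (P = Add(3, Mul(-1, Add(-236, Mul(-1, 163)))) = Add(3, Mul(-1, Add(-236, -163))) = Add(3, Mul(-1, -399)) = Add(3, 399) = 402)
Add(-268, Mul(P, -187)) = Add(-268, Mul(402, -187)) = Add(-268, -75174) = -75442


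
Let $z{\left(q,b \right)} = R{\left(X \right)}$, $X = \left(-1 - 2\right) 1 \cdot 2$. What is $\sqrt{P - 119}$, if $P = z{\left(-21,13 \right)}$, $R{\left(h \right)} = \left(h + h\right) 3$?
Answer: $i \sqrt{155} \approx 12.45 i$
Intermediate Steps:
$X = -6$ ($X = \left(-1 - 2\right) 1 \cdot 2 = \left(-3\right) 1 \cdot 2 = \left(-3\right) 2 = -6$)
$R{\left(h \right)} = 6 h$ ($R{\left(h \right)} = 2 h 3 = 6 h$)
$z{\left(q,b \right)} = -36$ ($z{\left(q,b \right)} = 6 \left(-6\right) = -36$)
$P = -36$
$\sqrt{P - 119} = \sqrt{-36 - 119} = \sqrt{-155} = i \sqrt{155}$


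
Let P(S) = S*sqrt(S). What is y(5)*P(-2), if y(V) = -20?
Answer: 40*I*sqrt(2) ≈ 56.569*I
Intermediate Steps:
P(S) = S**(3/2)
y(5)*P(-2) = -(-40)*I*sqrt(2) = 40*I*sqrt(2)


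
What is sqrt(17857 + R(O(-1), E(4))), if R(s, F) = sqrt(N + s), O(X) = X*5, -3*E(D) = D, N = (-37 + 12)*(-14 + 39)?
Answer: sqrt(17857 + 3*I*sqrt(70)) ≈ 133.63 + 0.0939*I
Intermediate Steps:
N = -625 (N = -25*25 = -625)
E(D) = -D/3
O(X) = 5*X
R(s, F) = sqrt(-625 + s)
sqrt(17857 + R(O(-1), E(4))) = sqrt(17857 + sqrt(-625 + 5*(-1))) = sqrt(17857 + sqrt(-625 - 5)) = sqrt(17857 + sqrt(-630)) = sqrt(17857 + 3*I*sqrt(70))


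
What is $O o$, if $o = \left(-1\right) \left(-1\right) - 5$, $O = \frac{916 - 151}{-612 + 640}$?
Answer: $- \frac{765}{7} \approx -109.29$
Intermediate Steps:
$O = \frac{765}{28} \approx 27.321$
$o = -4$ ($o = 1 - 5 = -4$)
$O o = \frac{765}{28} \left(-4\right) = - \frac{765}{7}$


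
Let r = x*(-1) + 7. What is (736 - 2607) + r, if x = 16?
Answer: -1880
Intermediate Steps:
r = -9 (r = 16*(-1) + 7 = -16 + 7 = -9)
(736 - 2607) + r = (736 - 2607) - 9 = -1871 - 9 = -1880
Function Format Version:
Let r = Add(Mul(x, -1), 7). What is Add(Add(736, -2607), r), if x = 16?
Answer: -1880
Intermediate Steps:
r = -9 (r = Add(Mul(16, -1), 7) = Add(-16, 7) = -9)
Add(Add(736, -2607), r) = Add(Add(736, -2607), -9) = Add(-1871, -9) = -1880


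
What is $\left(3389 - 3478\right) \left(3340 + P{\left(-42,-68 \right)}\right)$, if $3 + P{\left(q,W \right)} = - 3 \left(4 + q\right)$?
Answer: $-307139$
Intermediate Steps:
$P{\left(q,W \right)} = -15 - 3 q$ ($P{\left(q,W \right)} = -3 - 3 \left(4 + q\right) = -3 - \left(12 + 3 q\right) = -15 - 3 q$)
$\left(3389 - 3478\right) \left(3340 + P{\left(-42,-68 \right)}\right) = \left(3389 - 3478\right) \left(3340 - -111\right) = - 89 \left(3340 + \left(-15 + 126\right)\right) = - 89 \left(3340 + 111\right) = \left(-89\right) 3451 = -307139$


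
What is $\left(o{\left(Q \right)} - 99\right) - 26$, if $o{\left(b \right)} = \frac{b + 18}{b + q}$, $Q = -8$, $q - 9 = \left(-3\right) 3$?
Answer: $- \frac{505}{4} \approx -126.25$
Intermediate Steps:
$q = 0$ ($q = 9 - 9 = 0$)
$o{\left(b \right)} = \frac{18 + b}{b}$ ($o{\left(b \right)} = \frac{b + 18}{b + 0} = \frac{18 + b}{b}$)
$\left(o{\left(Q \right)} - 99\right) - 26 = \left(\frac{18 - 8}{-8} - 99\right) - 26 = \left(\left(- \frac{1}{8}\right) 10 - 99\right) - 26 = \left(- \frac{5}{4} - 99\right) - 26 = - \frac{401}{4} - 26 = - \frac{505}{4}$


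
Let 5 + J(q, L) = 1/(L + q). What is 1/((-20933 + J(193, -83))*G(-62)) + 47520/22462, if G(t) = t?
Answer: 154220921995/72897918529 ≈ 2.1156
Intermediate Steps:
J(q, L) = -5 + 1/(L + q)
1/((-20933 + J(193, -83))*G(-62)) + 47520/22462 = 1/(-20933 + (1 - 5*(-83) - 5*193)/(-83 + 193)*(-62)) + 47520/22462 = -1/62/(-20933 + (1 + 415 - 965)/110) + 47520*(1/22462) = -1/62/(-20933 + (1/110)*(-549)) + 2160/1021 = -1/62/(-20933 - 549/110) + 2160/1021 = -1/62/(-2303179/110) + 2160/1021 = -110/2303179*(-1/62) + 2160/1021 = 55/71398549 + 2160/1021 = 154220921995/72897918529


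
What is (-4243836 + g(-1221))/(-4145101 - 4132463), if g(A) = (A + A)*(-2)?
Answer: 353246/689797 ≈ 0.51210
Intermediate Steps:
g(A) = -4*A (g(A) = (2*A)*(-2) = -4*A)
(-4243836 + g(-1221))/(-4145101 - 4132463) = (-4243836 - 4*(-1221))/(-4145101 - 4132463) = (-4243836 + 4884)/(-8277564) = -4238952*(-1/8277564) = 353246/689797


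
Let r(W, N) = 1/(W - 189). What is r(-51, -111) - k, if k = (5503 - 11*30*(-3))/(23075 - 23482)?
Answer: 1557913/97680 ≈ 15.949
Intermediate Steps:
r(W, N) = 1/(-189 + W)
k = -6493/407 (k = (5503 - 330*(-3))/(-407) = (5503 + 990)*(-1/407) = 6493*(-1/407) = -6493/407 ≈ -15.953)
r(-51, -111) - k = 1/(-189 - 51) - 1*(-6493/407) = 1/(-240) + 6493/407 = -1/240 + 6493/407 = 1557913/97680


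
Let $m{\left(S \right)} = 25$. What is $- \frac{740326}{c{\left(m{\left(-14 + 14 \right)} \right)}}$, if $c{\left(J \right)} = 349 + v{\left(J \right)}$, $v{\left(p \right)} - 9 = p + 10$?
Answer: $- \frac{740326}{393} \approx -1883.8$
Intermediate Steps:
$v{\left(p \right)} = 19 + p$ ($v{\left(p \right)} = 9 + \left(p + 10\right) = 9 + \left(10 + p\right) = 19 + p$)
$c{\left(J \right)} = 368 + J$ ($c{\left(J \right)} = 349 + \left(19 + J\right) = 368 + J$)
$- \frac{740326}{c{\left(m{\left(-14 + 14 \right)} \right)}} = - \frac{740326}{368 + 25} = - \frac{740326}{393}$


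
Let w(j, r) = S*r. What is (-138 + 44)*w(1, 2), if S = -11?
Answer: 2068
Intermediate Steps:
w(j, r) = -11*r
(-138 + 44)*w(1, 2) = (-138 + 44)*(-11*2) = -94*(-22) = 2068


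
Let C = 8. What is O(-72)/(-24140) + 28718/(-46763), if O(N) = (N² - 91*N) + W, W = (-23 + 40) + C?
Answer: -1243232163/1128858820 ≈ -1.1013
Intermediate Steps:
W = 25 (W = (-23 + 40) + 8 = 17 + 8 = 25)
O(N) = 25 + N² - 91*N (O(N) = (N² - 91*N) + 25 = 25 + N² - 91*N)
O(-72)/(-24140) + 28718/(-46763) = (25 + (-72)² - 91*(-72))/(-24140) + 28718/(-46763) = (25 + 5184 + 6552)*(-1/24140) + 28718*(-1/46763) = 11761*(-1/24140) - 28718/46763 = -11761/24140 - 28718/46763 = -1243232163/1128858820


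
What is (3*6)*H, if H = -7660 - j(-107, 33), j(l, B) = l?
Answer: -135954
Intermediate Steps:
H = -7553 (H = -7660 - 1*(-107) = -7660 + 107 = -7553)
(3*6)*H = (3*6)*(-7553) = 18*(-7553) = -135954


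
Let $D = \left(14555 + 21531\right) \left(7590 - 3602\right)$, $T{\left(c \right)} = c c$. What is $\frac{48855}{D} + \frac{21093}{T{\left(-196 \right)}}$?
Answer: $\frac{379673857713}{691060468336} \approx 0.54941$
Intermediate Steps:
$T{\left(c \right)} = c^{2}$
$D = 143910968$ ($D = 36086 \cdot 3988 = 143910968$)
$\frac{48855}{D} + \frac{21093}{T{\left(-196 \right)}} = \frac{48855}{143910968} + \frac{21093}{\left(-196\right)^{2}} = 48855 \cdot \frac{1}{143910968} + \frac{21093}{38416} = \frac{48855}{143910968} + 21093 \cdot \frac{1}{38416} = \frac{48855}{143910968} + \frac{21093}{38416} = \frac{379673857713}{691060468336}$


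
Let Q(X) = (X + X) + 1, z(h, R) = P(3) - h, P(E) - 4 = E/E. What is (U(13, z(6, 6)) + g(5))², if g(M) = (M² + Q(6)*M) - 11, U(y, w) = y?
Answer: 8464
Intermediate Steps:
P(E) = 5 (P(E) = 4 + E/E = 4 + 1 = 5)
z(h, R) = 5 - h
Q(X) = 1 + 2*X (Q(X) = 2*X + 1 = 1 + 2*X)
g(M) = -11 + M² + 13*M (g(M) = (M² + (1 + 2*6)*M) - 11 = (M² + (1 + 12)*M) - 11 = (M² + 13*M) - 11 = -11 + M² + 13*M)
(U(13, z(6, 6)) + g(5))² = (13 + (-11 + 5² + 13*5))² = (13 + (-11 + 25 + 65))² = (13 + 79)² = 92² = 8464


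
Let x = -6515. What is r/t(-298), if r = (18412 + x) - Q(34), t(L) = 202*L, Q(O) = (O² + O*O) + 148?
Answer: -9437/60196 ≈ -0.15677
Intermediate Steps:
Q(O) = 148 + 2*O² (Q(O) = (O² + O²) + 148 = 2*O² + 148 = 148 + 2*O²)
r = 9437 (r = (18412 - 6515) - (148 + 2*34²) = 11897 - (148 + 2*1156) = 11897 - (148 + 2312) = 11897 - 1*2460 = 11897 - 2460 = 9437)
r/t(-298) = 9437/((202*(-298))) = 9437/(-60196) = 9437*(-1/60196) = -9437/60196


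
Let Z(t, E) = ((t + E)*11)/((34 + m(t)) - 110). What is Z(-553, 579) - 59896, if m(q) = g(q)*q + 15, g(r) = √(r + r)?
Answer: 2*(-16561244*√1106 + 1826971*I)/(-61*I + 553*√1106) ≈ -59896.0 + 0.015551*I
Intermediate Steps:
g(r) = √2*√r (g(r) = √(2*r) = √2*√r)
m(q) = 15 + √2*q^(3/2) (m(q) = (√2*√q)*q + 15 = √2*q^(3/2) + 15 = 15 + √2*q^(3/2))
Z(t, E) = (11*E + 11*t)/(-61 + √2*t^(3/2)) (Z(t, E) = ((t + E)*11)/((34 + (15 + √2*t^(3/2))) - 110) = ((E + t)*11)/((49 + √2*t^(3/2)) - 110) = (11*E + 11*t)/(-61 + √2*t^(3/2)))
Z(-553, 579) - 59896 = 11*(579 - 553)/(-61 + √2*(-553)^(3/2)) - 59896 = 11*26/(-61 + √2*(-553*I*√553)) - 59896 = 11*26/(-61 - 553*I*√1106) - 59896 = 286/(-61 - 553*I*√1106) - 59896 = -59896 + 286/(-61 - 553*I*√1106)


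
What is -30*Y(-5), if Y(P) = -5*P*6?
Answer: -4500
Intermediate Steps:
Y(P) = -30*P
-30*Y(-5) = -(-900)*(-5) = -30*150 = -4500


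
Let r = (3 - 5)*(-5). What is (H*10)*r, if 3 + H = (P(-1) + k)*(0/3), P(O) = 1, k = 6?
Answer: -300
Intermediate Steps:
r = 10 (r = -2*(-5) = 10)
H = -3 (H = -3 + (1 + 6)*(0/3) = -3 + 7*(0*(1/3)) = -3 + 7*0 = -3 + 0 = -3)
(H*10)*r = -3*10*10 = -30*10 = -300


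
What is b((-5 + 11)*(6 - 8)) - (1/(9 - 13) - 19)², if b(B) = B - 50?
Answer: -6921/16 ≈ -432.56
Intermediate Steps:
b(B) = -50 + B
b((-5 + 11)*(6 - 8)) - (1/(9 - 13) - 19)² = (-50 + (-5 + 11)*(6 - 8)) - (1/(9 - 13) - 19)² = (-50 + 6*(-2)) - (1/(-4) - 19)² = (-50 - 12) - (-¼ - 19)² = -62 - (-77/4)² = -62 - 1*5929/16 = -62 - 5929/16 = -6921/16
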